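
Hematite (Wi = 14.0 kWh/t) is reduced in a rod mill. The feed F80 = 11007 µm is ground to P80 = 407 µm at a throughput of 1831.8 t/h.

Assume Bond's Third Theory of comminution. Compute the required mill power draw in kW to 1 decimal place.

W = 10·Wi·(P80^(-½) − F80^(-½))
W = 10·14.0·(1/√407 − 1/√11007) = 10·14.0·(0.040037) = 5.6051 kWh/t
P = W·T = 5.6051·1831.8 = 10267.5 kW

P = 10267.5 kW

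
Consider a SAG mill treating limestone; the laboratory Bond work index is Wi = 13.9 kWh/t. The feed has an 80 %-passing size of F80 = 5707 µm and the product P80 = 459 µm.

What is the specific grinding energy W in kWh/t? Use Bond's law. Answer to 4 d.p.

W = 10 Wi (P80^-0.5 − F80^-0.5)
1/√459 = 0.046676;  1/√5707 = 0.013237
W = 10·13.9·(0.046676 − 0.013237) = 4.6480 kWh/t

W = 4.6480 kWh/t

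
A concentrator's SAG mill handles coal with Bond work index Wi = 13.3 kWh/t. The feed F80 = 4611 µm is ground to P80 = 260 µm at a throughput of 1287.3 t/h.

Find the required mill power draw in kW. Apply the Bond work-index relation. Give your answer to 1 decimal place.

Bond:  W = 10 Wi (1/√P − 1/√F)
W = 10·13.3·(1/√260 − 1/√4611) = 10·13.3·(0.047291) = 6.2897 kWh/t
Power = W × throughput = 6.2897 kWh/t × 1287.3 t/h = 8096.7 kW

P = 8096.7 kW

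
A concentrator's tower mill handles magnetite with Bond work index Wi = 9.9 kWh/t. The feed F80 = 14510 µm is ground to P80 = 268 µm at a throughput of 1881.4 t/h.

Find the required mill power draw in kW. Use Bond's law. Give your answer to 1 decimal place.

P = 9831.3 kW

W = 10·Wi·(P80^(-½) − F80^(-½))
W = 10·9.9·(1/√268 − 1/√14510) = 10·9.9·(0.052783) = 5.2255 kWh/t
P_mill = W·ṁ = 5.2255·1881.4 = 9831.3 kW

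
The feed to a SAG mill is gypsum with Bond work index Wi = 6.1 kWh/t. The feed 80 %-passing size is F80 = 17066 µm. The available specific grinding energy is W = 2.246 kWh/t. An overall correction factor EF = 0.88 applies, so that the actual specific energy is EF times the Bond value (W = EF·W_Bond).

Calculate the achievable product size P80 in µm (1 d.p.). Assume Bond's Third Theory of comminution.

W = 10 Wi (P80^-0.5 − F80^-0.5)
W_Bond = W / EF = 2.246 / 0.88 = 2.5523 kWh/t
1/√P80 = 1/√F80 + W_Bond/(10·Wi)
  = 2.5523/(10·6.1) + 1/√17066 = 0.041841 + 0.007655 = 0.049495
P80 = (1/0.049495)² = 20.2039² = 408.20 µm

P80 = 408.2 µm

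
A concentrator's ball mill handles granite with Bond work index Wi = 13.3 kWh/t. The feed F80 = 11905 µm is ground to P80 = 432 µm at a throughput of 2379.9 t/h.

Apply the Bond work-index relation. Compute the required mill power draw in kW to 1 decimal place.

P = 12327.9 kW

W = 10 Wi / √P80 − 10 Wi / √F80
W = 10·13.3·(1/√432 − 1/√11905) = 10·13.3·(0.038947) = 5.1800 kWh/t
P_mill = W·ṁ = 5.1800·2379.9 = 12327.9 kW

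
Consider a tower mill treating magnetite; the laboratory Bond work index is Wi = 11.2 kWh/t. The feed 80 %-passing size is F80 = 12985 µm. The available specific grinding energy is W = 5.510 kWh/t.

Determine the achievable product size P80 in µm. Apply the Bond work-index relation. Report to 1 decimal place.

P80 = 297.6 µm

W = 10·Wi·[P80^(−½) − F80^(−½)]
P80^-0.5 = F80^-0.5 + W/(10 Wi)
  = 5.5100/(10·11.2) + 1/√12985 = 0.049196 + 0.008776 = 0.057972
P80 = (1/0.057972)² = 17.2497² = 297.55 µm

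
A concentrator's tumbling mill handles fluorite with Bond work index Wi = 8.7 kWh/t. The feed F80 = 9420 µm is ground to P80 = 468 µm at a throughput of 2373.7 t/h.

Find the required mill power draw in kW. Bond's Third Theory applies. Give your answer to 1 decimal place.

P = 7418.3 kW

W = 10 Wi / √P80 − 10 Wi / √F80
W = 10·8.7·(1/√468 − 1/√9420) = 10·8.7·(0.035922) = 3.1252 kWh/t
P = W·T = 3.1252·2373.7 = 7418.3 kW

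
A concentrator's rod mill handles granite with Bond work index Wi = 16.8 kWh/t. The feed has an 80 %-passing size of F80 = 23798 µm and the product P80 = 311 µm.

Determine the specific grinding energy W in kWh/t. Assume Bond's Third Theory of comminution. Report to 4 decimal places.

W = 8.4374 kWh/t

W = 10·Wi·(P80^(-½) − F80^(-½))
1/√311 = 0.056705;  1/√23798 = 0.006482
W = 10·16.8·(0.056705 − 0.006482) = 8.4374 kWh/t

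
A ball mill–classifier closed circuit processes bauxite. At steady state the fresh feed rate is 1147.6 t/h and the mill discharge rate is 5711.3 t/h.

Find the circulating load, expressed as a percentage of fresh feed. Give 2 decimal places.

CL = 397.67 %

Discharge = new feed + return, hence
R = M − F = 5711.3 − 1147.6 = 4563.7 t/h
CL = 100·R/F = 100·4563.7/1147.6 = 397.67 %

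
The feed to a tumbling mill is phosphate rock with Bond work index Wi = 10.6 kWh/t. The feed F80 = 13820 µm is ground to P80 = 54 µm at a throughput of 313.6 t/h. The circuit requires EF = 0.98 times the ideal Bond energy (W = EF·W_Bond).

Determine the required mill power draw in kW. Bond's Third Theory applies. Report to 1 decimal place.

Bond: W = 10·Wi·(1/√P80 − 1/√F80)
W = 10·10.6·(1/√54 − 1/√13820) = 10·10.6·(0.127576) = 13.5231 kWh/t
Corrected W = EF·W_Bond = 0.98·13.5231 = 13.2526 kWh/t
Power = W × throughput = 13.2526 kWh/t × 313.6 t/h = 4156.0 kW

P = 4156.0 kW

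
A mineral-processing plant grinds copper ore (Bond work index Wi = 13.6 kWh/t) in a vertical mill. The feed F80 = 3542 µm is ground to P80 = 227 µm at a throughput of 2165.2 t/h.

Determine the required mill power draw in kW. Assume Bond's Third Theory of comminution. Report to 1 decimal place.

W = 10 Wi (P80^-0.5 − F80^-0.5)
W = 10·13.6·(1/√227 − 1/√3542) = 10·13.6·(0.049570) = 6.7415 kWh/t
Mill draw = 6.7415 × 2165.2 = 14596.7 kW

P = 14596.7 kW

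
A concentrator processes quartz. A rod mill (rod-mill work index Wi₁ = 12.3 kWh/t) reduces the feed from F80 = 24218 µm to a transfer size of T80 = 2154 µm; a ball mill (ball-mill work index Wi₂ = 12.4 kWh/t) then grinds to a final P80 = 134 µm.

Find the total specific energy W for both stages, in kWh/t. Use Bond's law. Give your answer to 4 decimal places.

Bond: W = 10·Wi·(1/√P80 − 1/√F80)
Stage 1 (24218→2154 µm, Wi₁=12.3): W₁ = 10·12.3·(0.021547 − 0.006426) = 1.8598 kWh/t
Stage 2 (2154→134 µm, Wi₂=12.4): W₂ = 10·12.4·(0.086387 − 0.021547) = 8.0402 kWh/t
W = W₁ + W₂ = 1.8598 + 8.0402 = 9.9000 kWh/t

W = 9.9000 kWh/t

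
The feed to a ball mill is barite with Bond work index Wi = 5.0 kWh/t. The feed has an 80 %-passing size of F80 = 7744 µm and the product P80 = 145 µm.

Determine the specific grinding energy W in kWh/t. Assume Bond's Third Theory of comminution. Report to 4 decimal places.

W = 10 Wi (1/√P80 − 1/√F80)  [Bond]
1/√145 = 0.083045;  1/√7744 = 0.011364
W = 10·5.0·(0.083045 − 0.011364) = 3.5841 kWh/t

W = 3.5841 kWh/t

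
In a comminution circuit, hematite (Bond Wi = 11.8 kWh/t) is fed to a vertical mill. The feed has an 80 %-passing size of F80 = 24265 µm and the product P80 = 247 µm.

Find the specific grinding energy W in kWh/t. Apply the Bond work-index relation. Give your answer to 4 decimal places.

W = 6.7506 kWh/t

Bond: W = 10·Wi·(1/√P80 − 1/√F80)
1/√247 = 0.063628;  1/√24265 = 0.006420
W = 10·11.8·(0.063628 − 0.006420) = 6.7506 kWh/t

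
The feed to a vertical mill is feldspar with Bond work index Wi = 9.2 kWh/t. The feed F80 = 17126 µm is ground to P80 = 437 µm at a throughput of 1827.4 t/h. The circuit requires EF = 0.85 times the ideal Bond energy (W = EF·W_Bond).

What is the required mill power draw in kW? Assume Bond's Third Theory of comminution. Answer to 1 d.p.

W_Bond = 10·Wi·(1/√P₈₀ − 1/√F₈₀)
W = 10·9.2·(1/√437 − 1/√17126) = 10·9.2·(0.040195) = 3.6979 kWh/t
With EF = 0.85: W = 3.6979·0.85 = 3.1433 kWh/t
P = W·T = 3.1433·1827.4 = 5744.0 kW

P = 5744.0 kW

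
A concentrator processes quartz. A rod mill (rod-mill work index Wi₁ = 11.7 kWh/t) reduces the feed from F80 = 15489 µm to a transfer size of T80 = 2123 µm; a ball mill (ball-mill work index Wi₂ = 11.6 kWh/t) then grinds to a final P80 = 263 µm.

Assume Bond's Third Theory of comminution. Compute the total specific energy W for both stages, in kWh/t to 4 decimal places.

W = 6.2345 kWh/t

W = 10 Wi (P80^-0.5 − F80^-0.5)
Stage 1 (15489→2123 µm, Wi₁=11.7): W₁ = 10·11.7·(0.021703 − 0.008035) = 1.5992 kWh/t
Stage 2 (2123→263 µm, Wi₂=11.6): W₂ = 10·11.6·(0.061663 − 0.021703) = 4.6353 kWh/t
W = W₁ + W₂ = 1.5992 + 4.6353 = 6.2345 kWh/t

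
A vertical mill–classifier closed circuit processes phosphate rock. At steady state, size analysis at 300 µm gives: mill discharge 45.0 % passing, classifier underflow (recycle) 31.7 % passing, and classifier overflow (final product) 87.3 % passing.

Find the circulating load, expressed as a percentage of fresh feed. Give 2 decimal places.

Classifier node, passing 300 µm:
d + r·d = r·u + o → r(d−u) = o−d
r = (87.3 − 45.0)/(45.0 − 31.7) = 42.3/13.3 = 3.1805
CL = 100·r = 318.05 %

CL = 318.05 %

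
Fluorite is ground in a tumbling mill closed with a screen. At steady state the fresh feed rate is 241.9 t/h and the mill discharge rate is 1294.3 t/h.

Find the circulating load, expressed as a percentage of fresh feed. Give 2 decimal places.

CL = 435.06 %

M = F + R at steady state, so:
R = M − F = 1294.3 − 241.9 = 1052.4 t/h
CL = 100·R/F = 100·1052.4/241.9 = 435.06 %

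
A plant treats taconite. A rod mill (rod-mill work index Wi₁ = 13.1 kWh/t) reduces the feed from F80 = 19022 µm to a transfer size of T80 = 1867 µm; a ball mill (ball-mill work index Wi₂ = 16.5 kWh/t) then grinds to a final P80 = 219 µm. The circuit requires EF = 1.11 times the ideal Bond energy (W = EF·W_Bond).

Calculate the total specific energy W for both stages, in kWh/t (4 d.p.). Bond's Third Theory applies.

W = 10.4484 kWh/t

W = 10·Wi·[P80^(−½) − F80^(−½)]
Stage 1 (19022→1867 µm, Wi₁=13.1): W₁ = 10·13.1·(0.023143 − 0.007251) = 2.0820 kWh/t
Stage 2 (1867→219 µm, Wi₂=16.5): W₂ = 10·16.5·(0.067574 − 0.023143) = 7.3310 kWh/t
W = W₁ + W₂ = 2.0820 + 7.3310 = 9.4130 kWh/t
Apply correction: 9.4130 × 1.11 = 10.4484 kWh/t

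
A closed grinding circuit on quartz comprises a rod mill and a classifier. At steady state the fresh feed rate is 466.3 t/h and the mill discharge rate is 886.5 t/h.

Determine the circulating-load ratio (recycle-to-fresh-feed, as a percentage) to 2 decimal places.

CL = 90.11 %

Mill node: discharge = fresh + recycle.
R = M − F = 886.5 − 466.3 = 420.2 t/h
CL = 100·R/F = 100·420.2/466.3 = 90.11 %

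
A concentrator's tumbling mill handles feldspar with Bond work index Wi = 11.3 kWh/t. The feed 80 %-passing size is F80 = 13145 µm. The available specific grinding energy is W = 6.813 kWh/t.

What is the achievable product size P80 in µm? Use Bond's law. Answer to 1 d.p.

P80 = 210.0 µm

W = 10 Wi / √P80 − 10 Wi / √F80
P80^(−½) = W/(10 Wi) + F80^(−½)
  = 6.8130/(10·11.3) + 1/√13145 = 0.060292 + 0.008722 = 0.069014
P80 = (1/0.069014)² = 14.4898² = 209.95 µm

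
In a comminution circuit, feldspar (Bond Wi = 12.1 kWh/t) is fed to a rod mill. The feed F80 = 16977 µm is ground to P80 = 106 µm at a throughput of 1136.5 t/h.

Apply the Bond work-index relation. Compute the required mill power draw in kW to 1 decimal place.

P = 12301.4 kW

Bond:  W = 10 Wi (1/√P − 1/√F)
W = 10·12.1·(1/√106 − 1/√16977) = 10·12.1·(0.089454) = 10.8239 kWh/t
Mill draw = 10.8239 × 1136.5 = 12301.4 kW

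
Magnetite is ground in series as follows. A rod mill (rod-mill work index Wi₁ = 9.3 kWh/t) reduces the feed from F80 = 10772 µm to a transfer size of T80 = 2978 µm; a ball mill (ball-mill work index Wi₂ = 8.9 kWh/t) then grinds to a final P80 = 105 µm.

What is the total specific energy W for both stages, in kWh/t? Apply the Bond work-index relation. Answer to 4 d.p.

W = 10·Wi·(P80^(-½) − F80^(-½))
Stage 1 (10772→2978 µm, Wi₁=9.3): W₁ = 10·9.3·(0.018325 − 0.009635) = 0.8081 kWh/t
Stage 2 (2978→105 µm, Wi₂=8.9): W₂ = 10·8.9·(0.097590 − 0.018325) = 7.0546 kWh/t
W = W₁ + W₂ = 0.8081 + 7.0546 = 7.8628 kWh/t

W = 7.8628 kWh/t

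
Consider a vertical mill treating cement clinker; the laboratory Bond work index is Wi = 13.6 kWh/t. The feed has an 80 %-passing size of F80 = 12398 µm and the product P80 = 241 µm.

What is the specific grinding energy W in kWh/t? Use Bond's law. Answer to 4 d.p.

W = 7.5391 kWh/t

W = 10 Wi (1/√P80 − 1/√F80)  [Bond]
1/√241 = 0.064416;  1/√12398 = 0.008981
W = 10·13.6·(0.064416 − 0.008981) = 7.5391 kWh/t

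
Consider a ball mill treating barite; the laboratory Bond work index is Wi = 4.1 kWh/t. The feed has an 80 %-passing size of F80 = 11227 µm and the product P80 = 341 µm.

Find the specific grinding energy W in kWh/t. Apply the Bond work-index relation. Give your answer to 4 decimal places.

W = 1.8333 kWh/t

W_Bond = 10·Wi·(1/√P₈₀ − 1/√F₈₀)
1/√341 = 0.054153;  1/√11227 = 0.009438
W = 10·4.1·(0.054153 − 0.009438) = 1.8333 kWh/t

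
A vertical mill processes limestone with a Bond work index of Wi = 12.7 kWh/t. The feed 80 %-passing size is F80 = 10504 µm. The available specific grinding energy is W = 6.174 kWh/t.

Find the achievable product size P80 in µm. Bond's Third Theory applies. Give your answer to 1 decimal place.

P80 = 293.5 µm

W = 10·Wi·(P80^(-½) − F80^(-½))
P80^-0.5 = F80^-0.5 + W/(10 Wi)
  = 6.1740/(10·12.7) + 1/√10504 = 0.048614 + 0.009757 = 0.058371
P80 = (1/0.058371)² = 17.1317² = 293.50 µm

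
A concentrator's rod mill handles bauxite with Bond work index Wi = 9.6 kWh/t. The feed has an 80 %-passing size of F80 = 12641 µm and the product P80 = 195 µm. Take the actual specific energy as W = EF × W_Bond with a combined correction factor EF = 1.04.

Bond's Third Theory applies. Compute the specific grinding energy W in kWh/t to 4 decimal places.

W = 6.2617 kWh/t

Bond:  W = 10 Wi (1/√P − 1/√F)
1/√195 = 0.071611;  1/√12641 = 0.008894
W = 10·9.6·(0.071611 − 0.008894) = 6.0209 kWh/t
Corrected W = EF·W_Bond = 1.04·6.0209 = 6.2617 kWh/t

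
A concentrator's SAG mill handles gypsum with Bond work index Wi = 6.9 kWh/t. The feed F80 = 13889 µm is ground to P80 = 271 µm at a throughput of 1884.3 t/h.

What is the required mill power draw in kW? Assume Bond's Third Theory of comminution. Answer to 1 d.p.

W = 10·Wi·(P80^(-½) − F80^(-½))
W = 10·6.9·(1/√271 − 1/√13889) = 10·6.9·(0.052260) = 3.6060 kWh/t
Mill draw = 3.6060 × 1884.3 = 6794.7 kW

P = 6794.7 kW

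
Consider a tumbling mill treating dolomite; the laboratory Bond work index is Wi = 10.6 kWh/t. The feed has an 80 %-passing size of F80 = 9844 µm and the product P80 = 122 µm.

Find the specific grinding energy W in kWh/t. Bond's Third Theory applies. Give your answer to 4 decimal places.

Bond: W = 10·Wi·(1/√P80 − 1/√F80)
1/√122 = 0.090536;  1/√9844 = 0.010079
W = 10·10.6·(0.090536 − 0.010079) = 8.5284 kWh/t

W = 8.5284 kWh/t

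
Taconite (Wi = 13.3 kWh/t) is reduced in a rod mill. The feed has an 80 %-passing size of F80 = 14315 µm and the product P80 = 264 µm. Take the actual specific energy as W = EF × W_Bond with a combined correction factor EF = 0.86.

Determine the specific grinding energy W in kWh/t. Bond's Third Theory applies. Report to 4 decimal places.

W = 10 Wi / √P80 − 10 Wi / √F80
1/√264 = 0.061546;  1/√14315 = 0.008358
W = 10·13.3·(0.061546 − 0.008358) = 7.0740 kWh/t
Apply correction: 7.0740 × 0.86 = 6.0836 kWh/t

W = 6.0836 kWh/t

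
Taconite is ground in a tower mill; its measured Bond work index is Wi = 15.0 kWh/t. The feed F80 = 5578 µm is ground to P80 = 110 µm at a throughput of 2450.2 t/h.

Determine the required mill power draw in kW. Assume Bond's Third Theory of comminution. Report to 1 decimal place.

P = 30121.6 kW

Bond:  W = 10 Wi (1/√P − 1/√F)
W = 10·15.0·(1/√110 − 1/√5578) = 10·15.0·(0.081957) = 12.2935 kWh/t
P_mill = W·ṁ = 12.2935·2450.2 = 30121.6 kW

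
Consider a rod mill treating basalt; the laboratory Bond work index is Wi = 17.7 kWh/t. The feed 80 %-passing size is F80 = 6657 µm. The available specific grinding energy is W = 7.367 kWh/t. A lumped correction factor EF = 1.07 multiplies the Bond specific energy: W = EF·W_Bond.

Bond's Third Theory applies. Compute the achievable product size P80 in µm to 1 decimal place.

W = 10 Wi / √P80 − 10 Wi / √F80
W_Bond = W / EF = 7.367 / 1.07 = 6.8850 kWh/t
⇒ 1/√P80 = W_Bond/(10·Wi) + 1/√F80
  = 6.8850/(10·17.7) + 1/√6657 = 0.038899 + 0.012256 = 0.051155
P80 = (1/0.051155)² = 19.5485² = 382.14 µm

P80 = 382.1 µm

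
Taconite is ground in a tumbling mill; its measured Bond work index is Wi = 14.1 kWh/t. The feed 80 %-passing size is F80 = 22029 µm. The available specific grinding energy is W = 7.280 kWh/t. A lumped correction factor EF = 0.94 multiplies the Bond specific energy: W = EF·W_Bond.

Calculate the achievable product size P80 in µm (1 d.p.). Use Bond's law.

W = 10 Wi (1/√P80 − 1/√F80)  [Bond]
W_Bond = W / EF = 7.280 / 0.94 = 7.7447 kWh/t
⇒ 1/√P80 = W_Bond/(10 Wi) + 1/√F80
  = 7.7447/(10·14.1) + 1/√22029 = 0.054927 + 0.006738 = 0.061664
P80 = (1/0.061664)² = 16.2168² = 262.99 µm

P80 = 263.0 µm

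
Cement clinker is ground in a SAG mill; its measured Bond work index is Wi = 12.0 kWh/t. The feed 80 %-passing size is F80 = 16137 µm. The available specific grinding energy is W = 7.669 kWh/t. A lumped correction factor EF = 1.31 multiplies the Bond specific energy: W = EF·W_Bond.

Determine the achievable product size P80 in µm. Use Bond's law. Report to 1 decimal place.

W = 10·Wi·(P80^(-½) − F80^(-½))
W_Bond = W / EF = 7.669 / 1.31 = 5.8542 kWh/t
P80^(−½) = W_Bond/(10 Wi) + F80^(−½)
  = 5.8542/(10·12.0) + 1/√16137 = 0.048785 + 0.007872 = 0.056657
P80 = (1/0.056657)² = 17.6501² = 311.52 µm

P80 = 311.5 µm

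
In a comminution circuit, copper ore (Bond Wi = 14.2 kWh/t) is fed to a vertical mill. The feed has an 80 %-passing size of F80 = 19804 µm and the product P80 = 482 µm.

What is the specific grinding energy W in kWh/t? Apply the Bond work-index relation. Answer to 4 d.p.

W = 10 Wi (P80^-0.5 − F80^-0.5)
1/√482 = 0.045549;  1/√19804 = 0.007106
W = 10·14.2·(0.045549 − 0.007106) = 5.4589 kWh/t

W = 5.4589 kWh/t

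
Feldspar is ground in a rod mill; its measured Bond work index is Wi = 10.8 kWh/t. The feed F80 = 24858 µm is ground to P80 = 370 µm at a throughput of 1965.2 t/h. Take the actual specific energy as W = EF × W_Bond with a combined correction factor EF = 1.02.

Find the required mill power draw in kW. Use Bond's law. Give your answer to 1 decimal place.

P = 9881.5 kW

W_Bond = 10·Wi·(1/√P₈₀ − 1/√F₈₀)
W = 10·10.8·(1/√370 − 1/√24858) = 10·10.8·(0.045645) = 4.9297 kWh/t
Apply correction: 4.9297 × 1.02 = 5.0282 kWh/t
P = W·T = 5.0282·1965.2 = 9881.5 kW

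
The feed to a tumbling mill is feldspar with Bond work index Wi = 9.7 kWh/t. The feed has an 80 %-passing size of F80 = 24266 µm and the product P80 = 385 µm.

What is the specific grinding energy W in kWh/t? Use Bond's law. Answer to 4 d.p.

W = 10·Wi·(P80^(-½) − F80^(-½))
1/√385 = 0.050965;  1/√24266 = 0.006419
W = 10·9.7·(0.050965 − 0.006419) = 4.3209 kWh/t

W = 4.3209 kWh/t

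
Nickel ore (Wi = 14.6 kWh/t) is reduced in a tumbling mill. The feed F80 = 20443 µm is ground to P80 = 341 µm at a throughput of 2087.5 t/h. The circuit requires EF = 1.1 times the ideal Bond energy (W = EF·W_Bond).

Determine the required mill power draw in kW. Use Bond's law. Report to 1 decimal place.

W = 10·Wi·[P80^(−½) − F80^(−½)]
W = 10·14.6·(1/√341 − 1/√20443) = 10·14.6·(0.047159) = 6.8852 kWh/t
Corrected W = EF·W_Bond = 1.1·6.8852 = 7.5737 kWh/t
Mill draw = 7.5737 × 2087.5 = 15810.2 kW

P = 15810.2 kW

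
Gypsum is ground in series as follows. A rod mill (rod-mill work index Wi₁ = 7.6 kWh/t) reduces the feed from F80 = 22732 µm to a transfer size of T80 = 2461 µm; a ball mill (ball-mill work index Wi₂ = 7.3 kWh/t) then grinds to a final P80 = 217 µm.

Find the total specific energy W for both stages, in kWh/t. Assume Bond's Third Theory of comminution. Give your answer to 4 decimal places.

W = 4.5120 kWh/t

W = 10·Wi·(P80^(-½) − F80^(-½))
Stage 1 (22732→2461 µm, Wi₁=7.6): W₁ = 10·7.6·(0.020158 − 0.006633) = 1.0279 kWh/t
Stage 2 (2461→217 µm, Wi₂=7.3): W₂ = 10·7.3·(0.067884 − 0.020158) = 3.4840 kWh/t
W = W₁ + W₂ = 1.0279 + 3.4840 = 4.5120 kWh/t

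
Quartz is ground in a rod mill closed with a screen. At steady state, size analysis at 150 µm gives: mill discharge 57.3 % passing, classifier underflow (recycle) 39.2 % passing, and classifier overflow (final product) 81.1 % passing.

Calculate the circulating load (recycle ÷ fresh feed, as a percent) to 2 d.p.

Let r = R/F. Size balance at 150 µm:
(1+r)d = ru + o → r = (o−d)/(d−u)
r = (81.1 − 57.3)/(57.3 − 39.2) = 23.8/18.1 = 1.3149
CL = 100·r = 131.49 %

CL = 131.49 %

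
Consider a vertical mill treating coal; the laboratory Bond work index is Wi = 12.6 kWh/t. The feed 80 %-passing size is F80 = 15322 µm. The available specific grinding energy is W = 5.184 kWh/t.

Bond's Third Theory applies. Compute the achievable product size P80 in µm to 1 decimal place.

P80 = 412.8 µm

W = 10·Wi·(P80^(-½) − F80^(-½))
⇒ 1/√P80 = W/(10 Wi) + 1/√F80
  = 5.1840/(10·12.6) + 1/√15322 = 0.041143 + 0.008079 = 0.049222
P80 = (1/0.049222)² = 20.3163² = 412.75 µm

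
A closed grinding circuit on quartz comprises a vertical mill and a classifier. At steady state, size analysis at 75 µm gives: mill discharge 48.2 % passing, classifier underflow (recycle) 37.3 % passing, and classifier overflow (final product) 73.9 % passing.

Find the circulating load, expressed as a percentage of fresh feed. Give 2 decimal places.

Let r = R/F. Size balance at 75 µm:
(1+r)d = ru + o → r = (o−d)/(d−u)
r = (73.9 − 48.2)/(48.2 − 37.3) = 25.7/10.9 = 2.3578
CL = 100·r = 235.78 %

CL = 235.78 %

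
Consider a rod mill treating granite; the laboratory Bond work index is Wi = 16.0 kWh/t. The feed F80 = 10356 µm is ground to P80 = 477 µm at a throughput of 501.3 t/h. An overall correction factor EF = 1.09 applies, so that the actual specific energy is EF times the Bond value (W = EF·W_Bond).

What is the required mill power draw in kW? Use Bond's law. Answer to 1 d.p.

P = 3143.9 kW

Bond:  W = 10 Wi (1/√P − 1/√F)
W = 10·16.0·(1/√477 − 1/√10356) = 10·16.0·(0.035960) = 5.7536 kWh/t
Corrected W = EF·W_Bond = 1.09·5.7536 = 6.2715 kWh/t
Power = W × throughput = 6.2715 kWh/t × 501.3 t/h = 3143.9 kW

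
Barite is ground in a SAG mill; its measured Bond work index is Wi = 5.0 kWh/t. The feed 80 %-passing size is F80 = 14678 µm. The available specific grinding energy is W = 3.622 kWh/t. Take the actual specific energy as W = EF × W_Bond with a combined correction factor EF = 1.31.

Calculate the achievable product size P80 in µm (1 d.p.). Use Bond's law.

P80 = 247.6 µm

Bond:  W = 10 Wi (1/√P − 1/√F)
W_Bond = W / EF = 3.622 / 1.31 = 2.7649 kWh/t
⇒ 1/√P80 = W_Bond/(10·Wi) + 1/√F80
  = 2.7649/(10·5.0) + 1/√14678 = 0.055298 + 0.008254 = 0.063552
P80 = (1/0.063552)² = 15.7352² = 247.60 µm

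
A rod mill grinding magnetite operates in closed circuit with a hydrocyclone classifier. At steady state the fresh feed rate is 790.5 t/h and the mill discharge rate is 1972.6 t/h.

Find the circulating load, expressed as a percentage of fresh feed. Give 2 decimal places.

CL = 149.54 %

Discharge = new feed + return, hence
R = M − F = 1972.6 − 790.5 = 1182.1 t/h
CL = 100·R/F = 100·1182.1/790.5 = 149.54 %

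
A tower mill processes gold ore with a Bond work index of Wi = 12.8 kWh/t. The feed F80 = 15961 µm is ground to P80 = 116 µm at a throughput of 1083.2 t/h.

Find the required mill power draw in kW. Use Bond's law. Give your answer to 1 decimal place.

P = 11775.8 kW

Bond: W = 10·Wi·(1/√P80 − 1/√F80)
W = 10·12.8·(1/√116 − 1/√15961) = 10·12.8·(0.084932) = 10.8713 kWh/t
Power = W × throughput = 10.8713 kWh/t × 1083.2 t/h = 11775.8 kW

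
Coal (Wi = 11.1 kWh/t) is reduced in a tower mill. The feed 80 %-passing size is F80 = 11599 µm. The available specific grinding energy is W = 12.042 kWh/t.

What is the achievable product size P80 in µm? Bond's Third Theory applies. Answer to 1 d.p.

Bond: W = 10·Wi·(1/√P80 − 1/√F80)
P80^-0.5 = F80^-0.5 + W/(10 Wi)
  = 12.0420/(10·11.1) + 1/√11599 = 0.108486 + 0.009285 = 0.117772
P80 = (1/0.117772)² = 8.4910² = 72.10 µm

P80 = 72.1 µm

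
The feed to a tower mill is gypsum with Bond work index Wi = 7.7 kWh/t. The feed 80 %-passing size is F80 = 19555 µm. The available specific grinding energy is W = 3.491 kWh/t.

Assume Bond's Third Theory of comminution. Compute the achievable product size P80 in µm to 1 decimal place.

P80 = 363.0 µm

Bond: W = 10·Wi·(1/√P80 − 1/√F80)
⇒ 1/√P80 = W/(10·Wi) + 1/√F80
  = 3.4910/(10·7.7) + 1/√19555 = 0.045338 + 0.007151 = 0.052489
P80 = (1/0.052489)² = 19.0517² = 362.97 µm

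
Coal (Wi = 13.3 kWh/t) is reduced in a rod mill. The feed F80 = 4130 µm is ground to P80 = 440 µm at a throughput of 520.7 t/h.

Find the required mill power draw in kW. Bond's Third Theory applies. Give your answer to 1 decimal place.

P = 2223.9 kW

W_Bond = 10·Wi·(1/√P₈₀ − 1/√F₈₀)
W = 10·13.3·(1/√440 − 1/√4130) = 10·13.3·(0.032113) = 4.2710 kWh/t
Power = W × throughput = 4.2710 kWh/t × 520.7 t/h = 2223.9 kW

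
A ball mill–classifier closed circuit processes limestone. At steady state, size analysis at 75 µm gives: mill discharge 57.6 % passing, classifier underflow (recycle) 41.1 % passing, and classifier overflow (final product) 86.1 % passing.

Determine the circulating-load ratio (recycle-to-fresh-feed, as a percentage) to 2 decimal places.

CL = 172.73 %

Let r = R/F. Size balance at 75 µm:
Fd + Rd = Ru + Fo ⇒ R/F = (o−d)/(d−u)
r = (86.1 − 57.6)/(57.6 − 41.1) = 28.5/16.5 = 1.7273
CL = 100·r = 172.73 %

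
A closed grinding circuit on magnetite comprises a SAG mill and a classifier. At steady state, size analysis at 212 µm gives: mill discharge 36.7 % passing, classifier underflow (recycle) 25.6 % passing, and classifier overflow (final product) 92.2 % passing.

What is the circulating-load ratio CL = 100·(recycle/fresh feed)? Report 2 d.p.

CL = 500.00 %

Balance %-passing 212 µm (r = R/F):
(1+r)d = ru + o → r = (o−d)/(d−u)
r = (92.2 − 36.7)/(36.7 − 25.6) = 55.5/11.1 = 5.0000
CL = 100·r = 500.00 %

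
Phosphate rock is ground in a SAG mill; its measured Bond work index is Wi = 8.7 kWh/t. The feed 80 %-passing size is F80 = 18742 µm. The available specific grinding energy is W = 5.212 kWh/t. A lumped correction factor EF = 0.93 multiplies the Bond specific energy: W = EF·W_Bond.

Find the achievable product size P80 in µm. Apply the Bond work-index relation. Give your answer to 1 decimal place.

W = 10 Wi / √P80 − 10 Wi / √F80
W_Bond = W / EF = 5.212 / 0.93 = 5.6043 kWh/t
1/√P80 = 1/√F80 + W_Bond/(10·Wi)
  = 5.6043/(10·8.7) + 1/√18742 = 0.064417 + 0.007305 = 0.071722
P80 = (1/0.071722)² = 13.9428² = 194.40 µm

P80 = 194.4 µm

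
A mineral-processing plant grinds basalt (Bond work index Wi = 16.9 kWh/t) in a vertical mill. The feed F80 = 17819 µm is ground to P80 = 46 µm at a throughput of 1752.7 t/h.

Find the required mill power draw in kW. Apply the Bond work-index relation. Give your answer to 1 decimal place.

Bond:  W = 10 Wi (1/√P − 1/√F)
W = 10·16.9·(1/√46 − 1/√17819) = 10·16.9·(0.139951) = 23.6517 kWh/t
Mill draw = 23.6517 × 1752.7 = 41454.3 kW

P = 41454.3 kW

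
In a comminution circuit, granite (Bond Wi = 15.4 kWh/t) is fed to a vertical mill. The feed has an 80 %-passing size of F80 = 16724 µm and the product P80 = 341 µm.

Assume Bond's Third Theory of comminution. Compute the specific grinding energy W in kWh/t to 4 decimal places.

Bond:  W = 10 Wi (1/√P − 1/√F)
1/√341 = 0.054153;  1/√16724 = 0.007733
W = 10·15.4·(0.054153 − 0.007733) = 7.1487 kWh/t

W = 7.1487 kWh/t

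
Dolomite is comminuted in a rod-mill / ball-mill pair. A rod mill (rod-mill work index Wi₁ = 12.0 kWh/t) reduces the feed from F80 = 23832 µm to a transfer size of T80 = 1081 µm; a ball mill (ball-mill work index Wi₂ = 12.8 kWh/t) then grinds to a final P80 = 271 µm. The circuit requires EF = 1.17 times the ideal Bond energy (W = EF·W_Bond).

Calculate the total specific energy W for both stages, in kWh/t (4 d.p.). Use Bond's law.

W = 7.9031 kWh/t

W = 10 Wi (1/√P80 − 1/√F80)  [Bond]
Stage 1 (23832→1081 µm, Wi₁=12.0): W₁ = 10·12.0·(0.030415 − 0.006478) = 2.8725 kWh/t
Stage 2 (1081→271 µm, Wi₂=12.8): W₂ = 10·12.8·(0.060746 − 0.030415) = 3.8823 kWh/t
W = W₁ + W₂ = 2.8725 + 3.8823 = 6.7548 kWh/t
W_actual = 1.17 × 6.7548 = 7.9031 kWh/t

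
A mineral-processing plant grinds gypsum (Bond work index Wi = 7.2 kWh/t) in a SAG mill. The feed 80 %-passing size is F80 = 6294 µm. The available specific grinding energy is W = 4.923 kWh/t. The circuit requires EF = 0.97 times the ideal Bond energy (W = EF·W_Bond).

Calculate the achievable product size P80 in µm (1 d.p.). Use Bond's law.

W = 10·Wi·(P80^(-½) − F80^(-½))
W_Bond = W / EF = 4.923 / 0.97 = 5.0753 kWh/t
P80^-0.5 = F80^-0.5 + W_Bond/(10 Wi)
  = 5.0753/(10·7.2) + 1/√6294 = 0.070490 + 0.012605 = 0.083095
P80 = (1/0.083095)² = 12.0345² = 144.83 µm

P80 = 144.8 µm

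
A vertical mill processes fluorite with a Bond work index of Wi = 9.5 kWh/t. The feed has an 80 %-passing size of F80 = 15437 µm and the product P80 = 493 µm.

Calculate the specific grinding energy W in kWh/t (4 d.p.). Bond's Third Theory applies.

W = 3.5140 kWh/t

W = 10 Wi (1/√P80 − 1/√F80)  [Bond]
1/√493 = 0.045038;  1/√15437 = 0.008049
W = 10·9.5·(0.045038 − 0.008049) = 3.5140 kWh/t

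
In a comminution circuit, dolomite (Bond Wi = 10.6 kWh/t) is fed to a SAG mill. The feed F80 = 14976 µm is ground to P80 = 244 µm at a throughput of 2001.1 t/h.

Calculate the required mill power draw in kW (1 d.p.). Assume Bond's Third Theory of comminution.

W = 10 Wi (P80^-0.5 − F80^-0.5)
W = 10·10.6·(1/√244 − 1/√14976) = 10·10.6·(0.055847) = 5.9198 kWh/t
P_mill = W·ṁ = 5.9198·2001.1 = 11846.1 kW

P = 11846.1 kW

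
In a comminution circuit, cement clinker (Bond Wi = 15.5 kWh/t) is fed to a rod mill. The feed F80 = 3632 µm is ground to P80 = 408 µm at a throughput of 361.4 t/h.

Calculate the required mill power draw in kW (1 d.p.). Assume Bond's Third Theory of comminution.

Bond: W = 10·Wi·(1/√P80 − 1/√F80)
W = 10·15.5·(1/√408 − 1/√3632) = 10·15.5·(0.032914) = 5.1017 kWh/t
Power = W × throughput = 5.1017 kWh/t × 361.4 t/h = 1843.8 kW

P = 1843.8 kW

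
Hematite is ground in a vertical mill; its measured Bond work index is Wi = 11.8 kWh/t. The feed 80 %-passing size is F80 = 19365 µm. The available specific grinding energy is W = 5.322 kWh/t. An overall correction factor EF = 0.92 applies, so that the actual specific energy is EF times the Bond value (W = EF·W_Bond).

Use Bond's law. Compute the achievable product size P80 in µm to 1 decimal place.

W = 10·Wi·(P80^(-½) − F80^(-½))
W_Bond = W / EF = 5.322 / 0.92 = 5.7848 kWh/t
P80^-0.5 = F80^-0.5 + W_Bond/(10 Wi)
  = 5.7848/(10·11.8) + 1/√19365 = 0.049024 + 0.007186 = 0.056210
P80 = (1/0.056210)² = 17.7905² = 316.50 µm

P80 = 316.5 µm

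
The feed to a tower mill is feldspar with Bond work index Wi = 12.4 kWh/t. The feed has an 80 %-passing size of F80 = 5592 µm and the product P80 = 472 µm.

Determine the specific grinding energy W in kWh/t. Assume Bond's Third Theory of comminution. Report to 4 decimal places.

W = 4.0494 kWh/t

W = 10 Wi / √P80 − 10 Wi / √F80
1/√472 = 0.046029;  1/√5592 = 0.013373
W = 10·12.4·(0.046029 − 0.013373) = 4.0494 kWh/t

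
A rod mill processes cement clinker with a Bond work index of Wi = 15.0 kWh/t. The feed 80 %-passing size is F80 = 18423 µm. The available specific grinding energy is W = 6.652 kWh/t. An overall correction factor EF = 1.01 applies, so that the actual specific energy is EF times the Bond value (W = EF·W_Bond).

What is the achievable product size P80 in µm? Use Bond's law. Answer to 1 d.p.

W_Bond = 10·Wi·(1/√P₈₀ − 1/√F₈₀)
W_Bond = W / EF = 6.652 / 1.01 = 6.5861 kWh/t
P80^(−½) = W_Bond/(10 Wi) + F80^(−½)
  = 6.5861/(10·15.0) + 1/√18423 = 0.043908 + 0.007367 = 0.051275
P80 = (1/0.051275)² = 19.5026² = 380.35 µm

P80 = 380.4 µm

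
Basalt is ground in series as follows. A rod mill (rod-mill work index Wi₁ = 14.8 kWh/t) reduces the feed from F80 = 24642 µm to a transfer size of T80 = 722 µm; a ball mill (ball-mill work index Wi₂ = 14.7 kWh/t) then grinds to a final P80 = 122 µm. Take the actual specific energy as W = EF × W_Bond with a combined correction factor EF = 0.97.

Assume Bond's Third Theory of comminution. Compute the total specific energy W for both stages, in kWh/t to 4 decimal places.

Bond:  W = 10 Wi (1/√P − 1/√F)
Stage 1 (24642→722 µm, Wi₁=14.8): W₁ = 10·14.8·(0.037216 − 0.006370) = 4.5652 kWh/t
Stage 2 (722→122 µm, Wi₂=14.7): W₂ = 10·14.7·(0.090536 − 0.037216) = 7.8380 kWh/t
W = W₁ + W₂ = 4.5652 + 7.8380 = 12.4032 kWh/t
W_actual = 0.97 × 12.4032 = 12.0311 kWh/t

W = 12.0311 kWh/t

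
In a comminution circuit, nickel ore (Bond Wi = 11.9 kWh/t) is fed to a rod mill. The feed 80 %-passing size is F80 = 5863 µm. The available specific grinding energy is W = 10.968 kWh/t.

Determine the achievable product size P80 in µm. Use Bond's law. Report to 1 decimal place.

W = 10 Wi (P80^-0.5 − F80^-0.5)
1/√P80 = 1/√F80 + W/(10·Wi)
  = 10.9680/(10·11.9) + 1/√5863 = 0.092168 + 0.013060 = 0.105228
P80 = (1/0.105228)² = 9.5032² = 90.31 µm

P80 = 90.3 µm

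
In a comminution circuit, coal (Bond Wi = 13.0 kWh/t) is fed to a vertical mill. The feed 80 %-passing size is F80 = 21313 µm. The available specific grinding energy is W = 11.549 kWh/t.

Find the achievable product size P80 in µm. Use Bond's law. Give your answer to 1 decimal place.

W = 10 Wi (1/√P80 − 1/√F80)  [Bond]
1/√P80 = 1/√F80 + W/(10·Wi)
  = 11.5490/(10·13.0) + 1/√21313 = 0.088838 + 0.006850 = 0.095688
P80 = (1/0.095688)² = 10.4506² = 109.22 µm

P80 = 109.2 µm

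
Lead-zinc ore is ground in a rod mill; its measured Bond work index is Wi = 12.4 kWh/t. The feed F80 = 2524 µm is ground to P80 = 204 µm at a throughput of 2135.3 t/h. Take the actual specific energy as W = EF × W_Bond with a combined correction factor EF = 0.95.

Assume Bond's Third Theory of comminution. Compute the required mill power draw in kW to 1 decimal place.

P = 12604.4 kW

W = 10 Wi / √P80 − 10 Wi / √F80
W = 10·12.4·(1/√204 − 1/√2524) = 10·12.4·(0.050109) = 6.2136 kWh/t
W_actual = 0.95 × 6.2136 = 5.9029 kWh/t
P_mill = W·ṁ = 5.9029·2135.3 = 12604.4 kW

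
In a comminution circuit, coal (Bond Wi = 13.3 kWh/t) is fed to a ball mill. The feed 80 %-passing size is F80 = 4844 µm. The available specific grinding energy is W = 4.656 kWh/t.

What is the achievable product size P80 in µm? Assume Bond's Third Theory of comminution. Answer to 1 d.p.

P80 = 410.2 µm

W_Bond = 10·Wi·(1/√P₈₀ − 1/√F₈₀)
1/√P80 = 1/√F80 + W/(10·Wi)
  = 4.6560/(10·13.3) + 1/√4844 = 0.035008 + 0.014368 = 0.049376
P80 = (1/0.049376)² = 20.2529² = 410.18 µm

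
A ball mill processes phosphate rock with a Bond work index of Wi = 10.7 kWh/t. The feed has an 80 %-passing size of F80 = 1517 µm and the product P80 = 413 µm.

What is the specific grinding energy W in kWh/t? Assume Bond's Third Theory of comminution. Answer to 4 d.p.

W = 2.5179 kWh/t

Bond:  W = 10 Wi (1/√P − 1/√F)
1/√413 = 0.049207;  1/√1517 = 0.025675
W = 10·10.7·(0.049207 − 0.025675) = 2.5179 kWh/t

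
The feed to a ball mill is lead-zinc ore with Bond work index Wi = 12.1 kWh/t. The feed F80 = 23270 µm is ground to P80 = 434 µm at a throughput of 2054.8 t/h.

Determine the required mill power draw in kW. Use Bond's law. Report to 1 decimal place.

P = 10304.8 kW

W_Bond = 10·Wi·(1/√P₈₀ − 1/√F₈₀)
W = 10·12.1·(1/√434 − 1/√23270) = 10·12.1·(0.041446) = 5.0150 kWh/t
Mill draw = 5.0150 × 2054.8 = 10304.8 kW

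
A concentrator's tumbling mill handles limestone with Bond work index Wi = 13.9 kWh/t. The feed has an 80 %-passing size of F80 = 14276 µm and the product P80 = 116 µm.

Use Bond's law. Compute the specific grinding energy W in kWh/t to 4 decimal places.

W_Bond = 10·Wi·(1/√P₈₀ − 1/√F₈₀)
1/√116 = 0.092848;  1/√14276 = 0.008369
W = 10·13.9·(0.092848 − 0.008369) = 11.7425 kWh/t

W = 11.7425 kWh/t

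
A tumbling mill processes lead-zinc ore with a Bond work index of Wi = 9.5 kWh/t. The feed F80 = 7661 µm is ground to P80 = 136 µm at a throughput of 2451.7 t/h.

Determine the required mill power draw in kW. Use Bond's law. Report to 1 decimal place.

W = 10·Wi·(P80^(-½) − F80^(-½))
W = 10·9.5·(1/√136 − 1/√7661) = 10·9.5·(0.074324) = 7.0608 kWh/t
Power = W × throughput = 7.0608 kWh/t × 2451.7 t/h = 17311.0 kW

P = 17311.0 kW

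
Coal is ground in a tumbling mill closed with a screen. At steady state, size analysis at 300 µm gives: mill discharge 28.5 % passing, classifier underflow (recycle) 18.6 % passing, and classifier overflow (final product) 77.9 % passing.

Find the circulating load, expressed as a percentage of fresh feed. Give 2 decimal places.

CL = 498.99 %

Mass balance on the −300 µm fraction:
d + r·d = r·u + o → r(d−u) = o−d
r = (77.9 − 28.5)/(28.5 − 18.6) = 49.4/9.9 = 4.9899
CL = 100·r = 498.99 %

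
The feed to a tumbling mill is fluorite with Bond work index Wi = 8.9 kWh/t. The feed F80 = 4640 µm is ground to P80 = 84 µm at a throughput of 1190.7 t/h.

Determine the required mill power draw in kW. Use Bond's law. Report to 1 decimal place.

W = 10·Wi·[P80^(−½) − F80^(−½)]
W = 10·8.9·(1/√84 − 1/√4640) = 10·8.9·(0.094428) = 8.4041 kWh/t
Mill draw = 8.4041 × 1190.7 = 10006.8 kW

P = 10006.8 kW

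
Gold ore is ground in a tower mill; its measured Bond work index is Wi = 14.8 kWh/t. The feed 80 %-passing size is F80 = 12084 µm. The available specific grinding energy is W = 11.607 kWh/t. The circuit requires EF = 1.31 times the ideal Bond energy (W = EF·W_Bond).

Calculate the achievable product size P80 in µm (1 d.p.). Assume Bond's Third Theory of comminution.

W = 10 Wi (P80^-0.5 − F80^-0.5)
W_Bond = W / EF = 11.607 / 1.31 = 8.8603 kWh/t
⇒ 1/√P80 = W_Bond/(10 Wi) + 1/√F80
  = 8.8603/(10·14.8) + 1/√12084 = 0.059867 + 0.009097 = 0.068964
P80 = (1/0.068964)² = 14.5003² = 210.26 µm

P80 = 210.3 µm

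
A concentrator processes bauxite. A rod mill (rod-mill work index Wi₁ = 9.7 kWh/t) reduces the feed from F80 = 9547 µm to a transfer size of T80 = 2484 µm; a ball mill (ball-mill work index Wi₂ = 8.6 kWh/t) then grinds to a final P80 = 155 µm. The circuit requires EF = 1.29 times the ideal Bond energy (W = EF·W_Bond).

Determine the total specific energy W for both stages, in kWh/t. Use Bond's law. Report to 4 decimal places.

W = 7.9150 kWh/t

W = 10 Wi (1/√P80 − 1/√F80)  [Bond]
Stage 1 (9547→2484 µm, Wi₁=9.7): W₁ = 10·9.7·(0.020064 − 0.010234) = 0.9535 kWh/t
Stage 2 (2484→155 µm, Wi₂=8.6): W₂ = 10·8.6·(0.080322 − 0.020064) = 5.1822 kWh/t
W = W₁ + W₂ = 0.9535 + 5.1822 = 6.1356 kWh/t
W_actual = 1.29 × 6.1356 = 7.9150 kWh/t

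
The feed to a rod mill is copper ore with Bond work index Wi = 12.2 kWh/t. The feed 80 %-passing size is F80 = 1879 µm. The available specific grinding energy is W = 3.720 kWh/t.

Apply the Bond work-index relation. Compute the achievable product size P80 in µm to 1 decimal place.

Bond:  W = 10 Wi (1/√P − 1/√F)
⇒ 1/√P80 = W/(10 Wi) + 1/√F80
  = 3.7200/(10·12.2) + 1/√1879 = 0.030492 + 0.023069 = 0.053561
P80 = (1/0.053561)² = 18.6702² = 348.58 µm

P80 = 348.6 µm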